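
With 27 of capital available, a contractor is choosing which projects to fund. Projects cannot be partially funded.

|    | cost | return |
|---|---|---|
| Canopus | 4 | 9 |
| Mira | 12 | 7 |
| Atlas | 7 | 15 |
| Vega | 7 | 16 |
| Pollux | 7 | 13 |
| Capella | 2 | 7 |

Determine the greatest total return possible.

60

This is an integer program with binary decision variables.
Take Canopus, Atlas, Vega, Pollux, and Capella: cost 4 + 7 + 7 + 7 + 2 = 27 ≤ 27, return 9 + 15 + 16 + 13 + 7 = 60.
No other feasible combination does better.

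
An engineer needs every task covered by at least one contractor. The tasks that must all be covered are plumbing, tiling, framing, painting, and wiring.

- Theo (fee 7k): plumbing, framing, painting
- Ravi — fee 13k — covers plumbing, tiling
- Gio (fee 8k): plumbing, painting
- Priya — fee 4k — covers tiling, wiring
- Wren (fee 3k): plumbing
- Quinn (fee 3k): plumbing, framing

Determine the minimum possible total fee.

11

Choose Theo and Priya: together they cover plumbing, tiling, framing, painting, wiring — every task.
Total fee: 7 + 4 = 11.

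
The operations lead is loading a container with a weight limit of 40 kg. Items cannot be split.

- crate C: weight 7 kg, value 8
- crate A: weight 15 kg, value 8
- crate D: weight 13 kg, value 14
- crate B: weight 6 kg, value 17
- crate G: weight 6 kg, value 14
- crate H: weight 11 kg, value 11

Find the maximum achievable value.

56

Allowing fractional choices, the relaxed optimum would be about 61.0, but items are indivisible.
crate D + crate B + crate G + crate H: weight 13 + 6 + 6 + 11 = 36 ≤ 40, value 14 + 17 + 14 + 11 = 56.
crate A + crate D + crate B + crate G: weight 15 + 13 + 6 + 6 = 40 ≤ 40, value 8 + 14 + 17 + 14 = 53.
crate C + crate D + crate B + crate G: weight 7 + 13 + 6 + 6 = 32 ≤ 40, value 8 + 14 + 17 + 14 = 53.
Best is crate D, crate B, crate G, and crate H with total value 56.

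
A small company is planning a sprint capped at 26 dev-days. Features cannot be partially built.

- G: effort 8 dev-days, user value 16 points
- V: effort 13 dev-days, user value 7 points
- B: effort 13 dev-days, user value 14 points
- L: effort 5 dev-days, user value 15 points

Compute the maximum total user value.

45

This is a 0-1 knapsack instance.
Take G, B, and L: effort 8 + 13 + 5 = 26 ≤ 26, user value 16 + 14 + 15 = 45.
No other feasible combination does better.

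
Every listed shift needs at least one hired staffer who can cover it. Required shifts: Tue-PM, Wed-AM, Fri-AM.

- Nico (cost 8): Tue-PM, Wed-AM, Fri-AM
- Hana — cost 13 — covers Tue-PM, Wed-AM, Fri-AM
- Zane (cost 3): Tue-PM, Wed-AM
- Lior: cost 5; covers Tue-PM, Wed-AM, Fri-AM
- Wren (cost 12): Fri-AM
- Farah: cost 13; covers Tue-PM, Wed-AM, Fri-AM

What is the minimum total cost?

The greedy cost-per-new-shift heuristic would pick Zane and Lior for 8, but a cheaper cover exists.
Lior alone covers Tue-PM, Wed-AM, Fri-AM — every shift.
Total cost: 5.
No cover costs less than 5.

5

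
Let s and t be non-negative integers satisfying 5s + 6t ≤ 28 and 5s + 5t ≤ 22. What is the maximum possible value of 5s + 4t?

(s,t)=(4,0) is feasible, giving 20.
(s,t)=(3,1) is feasible, giving 19.
(s,t)=(3,0) is feasible, giving 15.
The best lattice point is (4,0), giving 20.

20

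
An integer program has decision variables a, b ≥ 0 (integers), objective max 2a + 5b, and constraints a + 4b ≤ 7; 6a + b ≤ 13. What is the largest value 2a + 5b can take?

9

Relaxing integrality, the LP optimum is 10.22 at (a,b) = (1.96, 1.26), which is not an integer point.
(a,b)=(2,1): 1·2+4·1=6≤7, 6·2+1·1=13≤13, objective 9.
(a,b)=(1,1): 1·1+4·1=5≤7, 6·1+1·1=7≤13, objective 7.
(a,b)=(0,1): 1·0+4·1=4≤7, 6·0+1·1=1≤13, objective 5.
Maximum is 9 at (a,b)=(2,1).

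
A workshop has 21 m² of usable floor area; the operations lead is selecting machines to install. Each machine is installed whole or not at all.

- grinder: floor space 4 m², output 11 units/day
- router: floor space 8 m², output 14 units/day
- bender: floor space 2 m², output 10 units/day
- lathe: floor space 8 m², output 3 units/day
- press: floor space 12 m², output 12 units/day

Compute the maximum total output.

35

This is a 0-1 knapsack instance.
Allowing fractional choices, the relaxed optimum would be about 42.0, but machines are indivisible.
grinder + router + lathe: floor space 4 + 8 + 8 = 20 ≤ 21, output 11 + 14 + 3 = 28.
grinder + bender + press: floor space 4 + 2 + 12 = 18 ≤ 21, output 11 + 10 + 12 = 33.
grinder + router + bender: floor space 4 + 8 + 2 = 14 ≤ 21, output 11 + 14 + 10 = 35.
Best is grinder, router, and bender with total output 35.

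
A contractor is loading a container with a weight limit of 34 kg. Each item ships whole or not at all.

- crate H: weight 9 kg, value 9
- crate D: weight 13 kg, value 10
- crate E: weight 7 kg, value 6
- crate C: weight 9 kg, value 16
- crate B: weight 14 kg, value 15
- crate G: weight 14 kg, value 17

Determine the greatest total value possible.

Allowing fractional choices, the relaxed optimum would be about 44.8, but items are indivisible.
crate H + crate C + crate G: weight 9 + 9 + 14 = 32 ≤ 34, value 9 + 16 + 17 = 42.
crate H + crate C + crate B: weight 9 + 9 + 14 = 32 ≤ 34, value 9 + 16 + 15 = 40.
Best is crate H, crate C, and crate G with total value 42.

42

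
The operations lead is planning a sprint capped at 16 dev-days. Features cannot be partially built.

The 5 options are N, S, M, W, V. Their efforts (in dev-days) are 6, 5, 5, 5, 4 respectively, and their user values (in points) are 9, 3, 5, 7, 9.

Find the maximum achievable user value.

25

Allowing fractional choices, the relaxed optimum would be about 26.0, but features are indivisible.
M + W + V: effort 5 + 5 + 4 = 14 ≤ 16, user value 5 + 7 + 9 = 21.
N + W + V: effort 6 + 5 + 4 = 15 ≤ 16, user value 9 + 7 + 9 = 25.
N + M + V: effort 6 + 5 + 4 = 15 ≤ 16, user value 9 + 5 + 9 = 23.
Best is N, W, and V with total user value 25.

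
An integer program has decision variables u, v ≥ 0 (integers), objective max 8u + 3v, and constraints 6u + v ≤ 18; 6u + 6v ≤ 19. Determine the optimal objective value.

24

Relaxing integrality, the LP optimum is 24.33 at (u,v) = (2.97, 0.2), which is not an integer point.
(u,v)=(3,0) is feasible, giving 24.
(u,v)=(2,1) is feasible, giving 19.
(u,v)=(2,0) is feasible, giving 16.
Maximum is 24 at (u,v)=(3,0).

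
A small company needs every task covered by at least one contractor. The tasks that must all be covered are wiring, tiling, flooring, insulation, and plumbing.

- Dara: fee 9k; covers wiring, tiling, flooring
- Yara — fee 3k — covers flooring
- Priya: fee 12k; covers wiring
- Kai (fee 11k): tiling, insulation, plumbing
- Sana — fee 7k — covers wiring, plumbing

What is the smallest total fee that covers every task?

Choose Dara and Kai: together they cover wiring, tiling, flooring, insulation, plumbing — every task.
Total fee: 9 + 11 = 20.

20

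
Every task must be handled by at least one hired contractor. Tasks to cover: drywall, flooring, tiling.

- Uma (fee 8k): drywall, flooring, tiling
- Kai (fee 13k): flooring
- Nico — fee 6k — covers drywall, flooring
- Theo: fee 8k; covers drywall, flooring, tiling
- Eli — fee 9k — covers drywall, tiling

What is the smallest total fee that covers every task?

This is an integer covering problem.
Uma alone covers drywall, flooring, tiling — every task.
Total fee: 8.
No cover costs less than 8.

8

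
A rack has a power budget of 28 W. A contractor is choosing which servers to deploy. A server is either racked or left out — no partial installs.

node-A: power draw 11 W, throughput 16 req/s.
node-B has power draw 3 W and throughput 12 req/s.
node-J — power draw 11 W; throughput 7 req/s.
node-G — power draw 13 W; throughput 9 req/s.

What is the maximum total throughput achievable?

37

Take node-A, node-B, and node-G: power draw 11 + 3 + 13 = 27 ≤ 28, throughput 16 + 12 + 9 = 37.
No other feasible combination does better.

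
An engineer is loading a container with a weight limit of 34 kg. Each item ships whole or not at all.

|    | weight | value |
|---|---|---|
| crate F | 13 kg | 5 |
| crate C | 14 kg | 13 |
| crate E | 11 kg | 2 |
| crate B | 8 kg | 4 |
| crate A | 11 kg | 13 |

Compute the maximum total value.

30

Take crate C, crate B, and crate A: weight 14 + 8 + 11 = 33 ≤ 34, value 13 + 4 + 13 = 30.
No other feasible combination does better.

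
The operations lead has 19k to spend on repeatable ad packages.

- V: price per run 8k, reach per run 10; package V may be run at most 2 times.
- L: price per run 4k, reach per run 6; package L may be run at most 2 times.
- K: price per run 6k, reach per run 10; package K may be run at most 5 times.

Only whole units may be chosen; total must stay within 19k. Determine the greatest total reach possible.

30

This is a bounded integer knapsack.
1×L and 2×K: price 16 ≤ 19, reach 1·6 + 2·10 = 26.
3×K: price 18 ≤ 19, reach 3·10 = 30.
Best is 30.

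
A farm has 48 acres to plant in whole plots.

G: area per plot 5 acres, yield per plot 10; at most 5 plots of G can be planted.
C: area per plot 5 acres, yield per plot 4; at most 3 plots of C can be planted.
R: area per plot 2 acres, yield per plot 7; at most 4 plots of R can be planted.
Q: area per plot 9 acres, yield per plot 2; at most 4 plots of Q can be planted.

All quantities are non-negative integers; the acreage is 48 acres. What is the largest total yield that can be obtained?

90

This is a bounded integer knapsack.
R has the best ratio (7/2); taking only R gives at most 4×7 = 28 (stopped by the supply cap of 4).
Mixing does better — 5×G, 3×C, and 4×R: area 48 ≤ 48, yield 5·10 + 3·4 + 4·7 = 90.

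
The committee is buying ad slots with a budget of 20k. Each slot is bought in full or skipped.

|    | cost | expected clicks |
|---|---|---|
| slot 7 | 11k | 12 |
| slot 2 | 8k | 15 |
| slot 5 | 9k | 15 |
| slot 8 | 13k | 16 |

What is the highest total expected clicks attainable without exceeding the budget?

This is an integer program with binary decision variables.
slot 2 + slot 5: cost 8 + 9 = 17 ≤ 20, expected clicks 15 + 15 = 30.
slot 7 + slot 5: cost 11 + 9 = 20 ≤ 20, expected clicks 12 + 15 = 27.
slot 7 + slot 2: cost 11 + 8 = 19 ≤ 20, expected clicks 12 + 15 = 27.
Best is slot 2 and slot 5 with total expected clicks 30.

30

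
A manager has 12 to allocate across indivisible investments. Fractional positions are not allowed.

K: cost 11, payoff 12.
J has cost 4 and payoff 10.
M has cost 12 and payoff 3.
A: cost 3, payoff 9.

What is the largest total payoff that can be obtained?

J + A: cost 4 + 3 = 7 ≤ 12, payoff 10 + 9 = 19.
J: cost 4 ≤ 12, payoff 10.
K: cost 11 ≤ 12, payoff 12.
Best is J and A with total payoff 19.

19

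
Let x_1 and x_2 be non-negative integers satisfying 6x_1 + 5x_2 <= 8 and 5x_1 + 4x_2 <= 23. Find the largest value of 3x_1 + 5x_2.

5

Relaxing integrality, the LP optimum is 8.00 at (x_1,x_2) = (0, 1.6), which is not an integer point.
(x_1,x_2)=(0,1): 6·0+5·1=5≤8, 5·0+4·1=4≤23, objective 5.
(x_1,x_2)=(1,0): 6·1+5·0=6≤8, 5·1+4·0=5≤23, objective 3.
(x_1,x_2)=(0,0): 6·0+5·0=0≤8, 5·0+4·0=0≤23, objective 0.
Maximum is 5 at (x_1,x_2)=(0,1).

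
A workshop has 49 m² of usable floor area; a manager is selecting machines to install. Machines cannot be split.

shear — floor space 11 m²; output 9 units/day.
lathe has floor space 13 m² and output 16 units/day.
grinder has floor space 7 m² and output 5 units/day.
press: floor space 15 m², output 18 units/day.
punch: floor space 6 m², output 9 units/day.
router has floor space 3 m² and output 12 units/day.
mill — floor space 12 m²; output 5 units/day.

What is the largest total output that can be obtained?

shear + lathe + press + punch + router: floor space 11 + 13 + 15 + 6 + 3 = 48 ≤ 49, output 9 + 16 + 18 + 9 + 12 = 64.
shear + lathe + grinder + press + router: floor space 11 + 13 + 7 + 15 + 3 = 49 ≤ 49, output 9 + 16 + 5 + 18 + 12 = 60.
lathe + grinder + press + punch + router: floor space 13 + 7 + 15 + 6 + 3 = 44 ≤ 49, output 16 + 5 + 18 + 9 + 12 = 60.
Best is shear, lathe, press, punch, and router with total output 64.

64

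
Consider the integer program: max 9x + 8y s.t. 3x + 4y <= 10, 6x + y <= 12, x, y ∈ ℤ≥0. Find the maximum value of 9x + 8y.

Relaxing integrality, the LP optimum is 25.43 at (x,y) = (1.81, 1.14), which is not an integer point.
(x,y)=(2,0): 3·2+4·0=6≤10, 6·2+1·0=12≤12, objective 18.
(x,y)=(1,1): 3·1+4·1=7≤10, 6·1+1·1=7≤12, objective 17.
(x,y)=(0,2): 3·0+4·2=8≤10, 6·0+1·2=2≤12, objective 16.
No feasible integer point exceeds 18.

18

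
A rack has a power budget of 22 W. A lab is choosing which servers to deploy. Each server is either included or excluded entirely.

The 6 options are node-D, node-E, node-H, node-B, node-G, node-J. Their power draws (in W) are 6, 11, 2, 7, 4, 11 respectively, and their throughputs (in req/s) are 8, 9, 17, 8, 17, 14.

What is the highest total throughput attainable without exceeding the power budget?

This is a 0-1 knapsack instance.
node-D + node-H + node-B + node-G: power draw 6 + 2 + 7 + 4 = 19 ≤ 22, throughput 8 + 17 + 8 + 17 = 50.
node-E + node-H + node-G: power draw 11 + 2 + 4 = 17 ≤ 22, throughput 9 + 17 + 17 = 43.
node-H + node-G + node-J: power draw 2 + 4 + 11 = 17 ≤ 22, throughput 17 + 17 + 14 = 48.
Best is node-D, node-H, node-B, and node-G with total throughput 50.

50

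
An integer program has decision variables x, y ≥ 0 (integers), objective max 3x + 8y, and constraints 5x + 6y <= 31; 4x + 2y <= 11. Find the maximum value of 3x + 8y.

Relaxing integrality, the LP optimum is 41.33 at (x,y) = (0, 5.17), which is not an integer point.
(x,y)=(0,5): 5·0+6·5=30≤31, 4·0+2·5=10≤11, objective 40.
(x,y)=(0,4): 5·0+6·4=24≤31, 4·0+2·4=8≤11, objective 32.
The best lattice point is (0,5), giving 40.

40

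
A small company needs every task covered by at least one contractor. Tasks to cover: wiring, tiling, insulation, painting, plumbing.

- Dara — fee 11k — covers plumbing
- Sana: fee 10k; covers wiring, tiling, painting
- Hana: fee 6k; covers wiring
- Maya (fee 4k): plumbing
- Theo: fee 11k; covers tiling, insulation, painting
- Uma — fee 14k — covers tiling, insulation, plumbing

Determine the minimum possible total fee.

The greedy cost-per-new-task heuristic would pick Sana, Maya, and Theo for 25, but a cheaper cover exists.
Choose Hana, Maya, and Theo: together they cover wiring, tiling, insulation, painting, plumbing — every task.
Total fee: 6 + 4 + 11 = 21.
No cover costs less than 21.

21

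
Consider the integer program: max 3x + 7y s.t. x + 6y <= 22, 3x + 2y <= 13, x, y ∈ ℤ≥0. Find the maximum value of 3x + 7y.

The continuous relaxation peaks at (2.12, 3.31) with value 29.56; rounding to a feasible lattice point costs some objective.
(x,y)=(2,3): 1·2+6·3=20≤22, 3·2+2·3=12≤13, objective 27.
(x,y)=(1,3): 1·1+6·3=19≤22, 3·1+2·3=9≤13, objective 24.
Maximum is 27 at (x,y)=(2,3).

27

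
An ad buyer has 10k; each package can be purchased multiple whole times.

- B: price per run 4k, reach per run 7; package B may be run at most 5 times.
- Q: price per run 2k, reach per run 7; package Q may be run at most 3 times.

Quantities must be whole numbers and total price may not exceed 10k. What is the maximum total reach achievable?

28

Q has the best ratio (7/2); taking only Q gives at most 3×7 = 21 (stopped by the supply cap of 3).
Mixing does better — 1×B and 3×Q: price 10 ≤ 10, reach 1·7 + 3·7 = 28.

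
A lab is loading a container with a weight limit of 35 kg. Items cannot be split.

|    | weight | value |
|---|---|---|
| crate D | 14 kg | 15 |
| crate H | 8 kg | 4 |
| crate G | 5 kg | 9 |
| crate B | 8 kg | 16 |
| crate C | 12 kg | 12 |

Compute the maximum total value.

crate D + crate H + crate G + crate B: weight 14 + 8 + 5 + 8 = 35 ≤ 35, value 15 + 4 + 9 + 16 = 44.
crate D + crate B + crate C: weight 14 + 8 + 12 = 34 ≤ 35, value 15 + 16 + 12 = 43.
Best is crate D, crate H, crate G, and crate B with total value 44.

44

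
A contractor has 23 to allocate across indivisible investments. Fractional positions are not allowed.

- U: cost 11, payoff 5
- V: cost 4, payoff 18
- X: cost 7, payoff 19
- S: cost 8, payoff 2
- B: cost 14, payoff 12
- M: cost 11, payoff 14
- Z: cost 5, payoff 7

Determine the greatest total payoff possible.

Allowing fractional choices, the relaxed optimum would be about 52.9, but investments are indivisible.
U + V + X: cost 11 + 4 + 7 = 22 ≤ 23, payoff 5 + 18 + 19 = 42.
V + X + Z: cost 4 + 7 + 5 = 16 ≤ 23, payoff 18 + 19 + 7 = 44.
V + X + M: cost 4 + 7 + 11 = 22 ≤ 23, payoff 18 + 19 + 14 = 51.
Best is V, X, and M with total payoff 51.

51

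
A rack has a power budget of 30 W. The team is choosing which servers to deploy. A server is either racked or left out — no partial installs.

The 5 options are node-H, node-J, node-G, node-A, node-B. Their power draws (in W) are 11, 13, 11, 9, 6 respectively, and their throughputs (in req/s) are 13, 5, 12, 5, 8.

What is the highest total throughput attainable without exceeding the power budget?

33

Treat it as a binary knapsack problem.
Take node-H, node-G, and node-B: power draw 11 + 11 + 6 = 28 ≤ 30, throughput 13 + 12 + 8 = 33.
No other feasible combination does better.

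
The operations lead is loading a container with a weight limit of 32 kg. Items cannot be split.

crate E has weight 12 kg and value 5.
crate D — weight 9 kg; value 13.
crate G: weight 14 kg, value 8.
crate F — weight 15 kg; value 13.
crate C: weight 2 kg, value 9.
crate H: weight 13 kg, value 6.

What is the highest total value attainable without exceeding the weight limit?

Allowing fractional choices, the relaxed optimum would be about 38.4, but items are indivisible.
crate D + crate F + crate C: weight 9 + 15 + 2 = 26 ≤ 32, value 13 + 13 + 9 = 35.
crate D + crate G + crate C: weight 9 + 14 + 2 = 25 ≤ 32, value 13 + 8 + 9 = 30.
crate G + crate F + crate C: weight 14 + 15 + 2 = 31 ≤ 32, value 8 + 13 + 9 = 30.
Best is crate D, crate F, and crate C with total value 35.

35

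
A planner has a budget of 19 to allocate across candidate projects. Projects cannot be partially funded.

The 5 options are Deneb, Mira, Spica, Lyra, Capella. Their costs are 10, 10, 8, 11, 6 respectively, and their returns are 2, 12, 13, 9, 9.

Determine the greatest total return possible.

25

Mira + Spica: cost 10 + 8 = 18 ≤ 19, return 12 + 13 = 25.
Spica + Capella: cost 8 + 6 = 14 ≤ 19, return 13 + 9 = 22.
Best is Mira and Spica with total return 25.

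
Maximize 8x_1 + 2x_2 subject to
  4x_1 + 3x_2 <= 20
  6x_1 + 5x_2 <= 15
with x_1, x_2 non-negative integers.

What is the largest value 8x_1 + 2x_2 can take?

16

(x_1,x_2)=(2,0): 4·2+3·0=8≤20, 6·2+5·0=12≤15, objective 16.
(x_1,x_2)=(1,1): 4·1+3·1=7≤20, 6·1+5·1=11≤15, objective 10.
(x_1,x_2)=(1,0): 4·1+3·0=4≤20, 6·1+5·0=6≤15, objective 8.
No feasible integer point exceeds 16.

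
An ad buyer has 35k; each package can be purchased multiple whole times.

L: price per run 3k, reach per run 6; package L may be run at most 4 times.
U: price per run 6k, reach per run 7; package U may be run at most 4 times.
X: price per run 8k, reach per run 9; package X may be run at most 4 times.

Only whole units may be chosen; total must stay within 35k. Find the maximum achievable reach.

49

L has the best ratio (6/3); taking only L gives at most 4×6 = 24 (stopped by the supply cap of 4).
Mixing does better — 4×L, 1×U, and 2×X: price 34 ≤ 35, reach 4·6 + 1·7 + 2·9 = 49.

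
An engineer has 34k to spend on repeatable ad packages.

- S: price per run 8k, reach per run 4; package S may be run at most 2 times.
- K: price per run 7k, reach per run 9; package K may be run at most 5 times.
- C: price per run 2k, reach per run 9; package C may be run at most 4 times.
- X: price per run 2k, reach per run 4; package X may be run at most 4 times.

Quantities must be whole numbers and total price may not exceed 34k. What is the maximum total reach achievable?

71

This is a bounded integer knapsack.
3×K, 4×C, and 2×X: price 33 ≤ 34, reach 3·9 + 4·9 + 2·4 = 71.
2×K, 4×C, and 4×X: price 30 ≤ 34, reach 2·9 + 4·9 + 4·4 = 70.
Best is 71.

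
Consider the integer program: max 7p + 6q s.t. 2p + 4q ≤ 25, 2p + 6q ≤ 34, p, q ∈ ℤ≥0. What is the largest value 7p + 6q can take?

84

(p,q)=(12,0) is feasible, giving 84.
(p,q)=(11,0) is feasible, giving 77.
The best lattice point is (12,0), giving 84.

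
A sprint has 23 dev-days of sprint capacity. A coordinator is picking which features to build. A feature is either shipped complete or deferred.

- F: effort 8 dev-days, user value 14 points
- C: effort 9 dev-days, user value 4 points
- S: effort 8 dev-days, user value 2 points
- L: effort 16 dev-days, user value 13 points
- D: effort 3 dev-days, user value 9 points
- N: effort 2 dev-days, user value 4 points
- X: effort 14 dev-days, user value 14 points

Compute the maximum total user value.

Allowing fractional choices, the relaxed optimum would be about 37.0, but features are indivisible.
F + C + D + N: effort 8 + 9 + 3 + 2 = 22 ≤ 23, user value 14 + 4 + 9 + 4 = 31.
F + X: effort 8 + 14 = 22 ≤ 23, user value 14 + 14 = 28.
F + S + D + N: effort 8 + 8 + 3 + 2 = 21 ≤ 23, user value 14 + 2 + 9 + 4 = 29.
Best is F, C, D, and N with total user value 31.

31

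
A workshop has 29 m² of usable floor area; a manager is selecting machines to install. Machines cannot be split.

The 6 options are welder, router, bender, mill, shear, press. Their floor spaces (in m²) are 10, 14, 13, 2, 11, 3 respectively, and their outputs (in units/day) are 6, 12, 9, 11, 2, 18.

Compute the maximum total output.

Allowing fractional choices, the relaxed optimum would be about 47.9, but machines are indivisible.
router + mill + press: floor space 14 + 2 + 3 = 19 ≤ 29, output 12 + 11 + 18 = 41.
welder + router + mill + press: floor space 10 + 14 + 2 + 3 = 29 ≤ 29, output 6 + 12 + 11 + 18 = 47.
welder + bender + mill + press: floor space 10 + 13 + 2 + 3 = 28 ≤ 29, output 6 + 9 + 11 + 18 = 44.
Best is welder, router, mill, and press with total output 47.

47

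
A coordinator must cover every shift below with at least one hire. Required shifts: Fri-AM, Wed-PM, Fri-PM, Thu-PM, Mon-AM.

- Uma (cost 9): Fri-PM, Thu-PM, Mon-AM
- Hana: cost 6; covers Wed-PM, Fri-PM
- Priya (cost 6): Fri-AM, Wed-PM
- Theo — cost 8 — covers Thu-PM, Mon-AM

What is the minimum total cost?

Choose Uma and Priya: together they cover Fri-AM, Wed-PM, Fri-PM, Thu-PM, Mon-AM — every shift.
Total cost: 9 + 6 = 15.
No cover costs less than 15.

15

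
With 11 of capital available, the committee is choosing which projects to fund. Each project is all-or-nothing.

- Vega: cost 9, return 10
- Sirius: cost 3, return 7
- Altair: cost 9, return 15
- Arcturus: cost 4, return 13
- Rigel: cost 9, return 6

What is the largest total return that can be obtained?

Allowing fractional choices, the relaxed optimum would be about 26.7, but projects are indivisible.
Altair: cost 9 ≤ 11, return 15.
Arcturus: cost 4 ≤ 11, return 13.
Sirius + Arcturus: cost 3 + 4 = 7 ≤ 11, return 7 + 13 = 20.
Best is Sirius and Arcturus with total return 20.

20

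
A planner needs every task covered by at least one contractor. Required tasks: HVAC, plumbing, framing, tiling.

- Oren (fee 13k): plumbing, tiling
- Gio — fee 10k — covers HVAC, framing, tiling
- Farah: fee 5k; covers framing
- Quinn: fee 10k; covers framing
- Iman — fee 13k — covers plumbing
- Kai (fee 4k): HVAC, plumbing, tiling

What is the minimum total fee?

9

This is an integer covering problem.
Choose Farah and Kai: together they cover HVAC, plumbing, framing, tiling — every task.
Total fee: 5 + 4 = 9.
No cover costs less than 9.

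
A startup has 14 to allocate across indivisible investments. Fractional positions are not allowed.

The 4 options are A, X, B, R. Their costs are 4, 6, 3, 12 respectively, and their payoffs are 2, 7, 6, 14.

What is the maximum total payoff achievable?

15

Take A, X, and B: cost 4 + 6 + 3 = 13 ≤ 14, payoff 2 + 7 + 6 = 15.
No other feasible combination does better.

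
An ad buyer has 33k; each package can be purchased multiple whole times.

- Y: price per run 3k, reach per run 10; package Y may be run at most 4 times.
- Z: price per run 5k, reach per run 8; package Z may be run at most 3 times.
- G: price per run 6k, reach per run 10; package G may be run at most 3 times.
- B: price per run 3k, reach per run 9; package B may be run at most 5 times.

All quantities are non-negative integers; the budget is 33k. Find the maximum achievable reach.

95

This is a bounded integer knapsack.
Y has the best ratio (10/3); taking only Y gives at most 4×10 = 40 (stopped by the supply cap of 4).
Mixing does better — 4×Y, 1×G, and 5×B: price 33 ≤ 33, reach 4·10 + 1·10 + 5·9 = 95.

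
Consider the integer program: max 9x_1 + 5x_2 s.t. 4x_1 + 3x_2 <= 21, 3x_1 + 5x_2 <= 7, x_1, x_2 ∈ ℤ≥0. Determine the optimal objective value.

(x_1,x_2)=(2,0) is feasible, giving 18.
(x_1,x_2)=(1,0) is feasible, giving 9.
Maximum is 18 at (x_1,x_2)=(2,0).

18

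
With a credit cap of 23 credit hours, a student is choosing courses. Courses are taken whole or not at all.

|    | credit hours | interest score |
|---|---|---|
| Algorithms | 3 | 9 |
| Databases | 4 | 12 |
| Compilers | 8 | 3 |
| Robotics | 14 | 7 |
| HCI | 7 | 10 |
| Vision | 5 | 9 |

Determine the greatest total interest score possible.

40

Take Algorithms, Databases, HCI, and Vision: credit hours 3 + 4 + 7 + 5 = 19 ≤ 23, interest score 9 + 12 + 10 + 9 = 40.
No other feasible combination does better.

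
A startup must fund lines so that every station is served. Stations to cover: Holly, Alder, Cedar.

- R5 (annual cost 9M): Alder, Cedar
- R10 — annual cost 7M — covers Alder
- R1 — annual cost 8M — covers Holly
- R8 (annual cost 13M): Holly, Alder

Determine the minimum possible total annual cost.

17

Choose R5 and R1: together they cover Holly, Alder, Cedar — every station.
Total annual cost: 9 + 8 = 17.
No cover costs less than 17.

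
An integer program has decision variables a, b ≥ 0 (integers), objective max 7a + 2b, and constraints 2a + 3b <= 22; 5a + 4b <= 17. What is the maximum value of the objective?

21

(a,b)=(3,0) is feasible, giving 21.
(a,b)=(2,1) is feasible, giving 16.
(a,b)=(2,0) is feasible, giving 14.
Maximum is 21 at (a,b)=(3,0).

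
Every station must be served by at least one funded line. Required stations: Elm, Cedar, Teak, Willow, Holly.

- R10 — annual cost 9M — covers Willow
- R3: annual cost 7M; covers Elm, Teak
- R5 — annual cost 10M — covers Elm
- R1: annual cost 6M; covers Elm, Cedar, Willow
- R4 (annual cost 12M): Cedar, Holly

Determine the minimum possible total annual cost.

Choose R3, R1, and R4: together they cover Elm, Cedar, Teak, Willow, Holly — every station.
Total annual cost: 7 + 6 + 12 = 25.
No cover costs less than 25.

25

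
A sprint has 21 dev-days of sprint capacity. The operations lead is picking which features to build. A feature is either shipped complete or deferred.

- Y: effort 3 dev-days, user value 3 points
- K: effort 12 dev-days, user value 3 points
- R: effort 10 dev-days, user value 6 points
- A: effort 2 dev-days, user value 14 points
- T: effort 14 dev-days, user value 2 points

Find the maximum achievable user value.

Take Y, R, and A: effort 3 + 10 + 2 = 15 ≤ 21, user value 3 + 6 + 14 = 23.
No other feasible combination does better.

23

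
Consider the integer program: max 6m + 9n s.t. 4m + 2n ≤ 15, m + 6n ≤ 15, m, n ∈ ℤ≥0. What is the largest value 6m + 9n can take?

(m,n)=(2,2) is feasible, giving 30.
(m,n)=(3,1) is feasible, giving 27.
(m,n)=(1,2) is feasible, giving 24.
No feasible integer point exceeds 30.

30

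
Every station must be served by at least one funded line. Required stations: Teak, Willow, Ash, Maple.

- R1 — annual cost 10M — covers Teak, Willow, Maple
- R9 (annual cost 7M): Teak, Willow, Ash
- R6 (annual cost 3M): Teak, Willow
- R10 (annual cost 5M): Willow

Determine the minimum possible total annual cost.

17

This is an integer covering problem.
The greedy cost-per-new-station heuristic would pick R6, R9, and R1 for 20, but a cheaper cover exists.
Choose R1 and R9: together they cover Teak, Willow, Ash, Maple — every station.
Total annual cost: 10 + 7 = 17.
No cover costs less than 17.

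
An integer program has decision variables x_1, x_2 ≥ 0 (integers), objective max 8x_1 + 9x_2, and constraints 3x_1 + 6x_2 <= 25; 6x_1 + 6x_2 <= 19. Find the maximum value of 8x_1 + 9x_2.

27

The continuous relaxation peaks at (0, 3.17) with value 28.50; rounding to a feasible lattice point costs some objective.
(x_1,x_2)=(0,3): 3·0+6·3=18≤25, 6·0+6·3=18≤19, objective 27.
(x_1,x_2)=(1,2): 3·1+6·2=15≤25, 6·1+6·2=18≤19, objective 26.
(x_1,x_2)=(0,2): 3·0+6·2=12≤25, 6·0+6·2=12≤19, objective 18.
The best lattice point is (0,3), giving 27.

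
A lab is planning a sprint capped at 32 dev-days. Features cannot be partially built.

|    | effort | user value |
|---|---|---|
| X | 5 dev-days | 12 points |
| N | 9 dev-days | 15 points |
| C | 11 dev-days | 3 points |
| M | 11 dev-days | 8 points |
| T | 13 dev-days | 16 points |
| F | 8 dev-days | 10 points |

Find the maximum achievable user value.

43

Allowing fractional choices, the relaxed optimum would be about 49.3, but features are indivisible.
X + T + F: effort 5 + 13 + 8 = 26 ≤ 32, user value 12 + 16 + 10 = 38.
N + T + F: effort 9 + 13 + 8 = 30 ≤ 32, user value 15 + 16 + 10 = 41.
X + N + T: effort 5 + 9 + 13 = 27 ≤ 32, user value 12 + 15 + 16 = 43.
Best is X, N, and T with total user value 43.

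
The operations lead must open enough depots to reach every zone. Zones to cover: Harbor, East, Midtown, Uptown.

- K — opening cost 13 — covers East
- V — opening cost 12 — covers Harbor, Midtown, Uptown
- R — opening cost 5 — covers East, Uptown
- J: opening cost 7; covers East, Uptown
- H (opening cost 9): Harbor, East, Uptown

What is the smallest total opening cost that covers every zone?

Choose V and R: together they cover Harbor, East, Midtown, Uptown — every zone.
Total opening cost: 12 + 5 = 17.
No cover costs less than 17.

17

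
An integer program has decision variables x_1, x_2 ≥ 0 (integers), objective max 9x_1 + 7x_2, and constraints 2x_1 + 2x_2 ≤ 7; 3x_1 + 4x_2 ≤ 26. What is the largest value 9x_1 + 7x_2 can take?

27

(x_1,x_2)=(3,0) is feasible, giving 27.
(x_1,x_2)=(2,1) is feasible, giving 25.
(x_1,x_2)=(2,0) is feasible, giving 18.
Maximum is 27 at (x_1,x_2)=(3,0).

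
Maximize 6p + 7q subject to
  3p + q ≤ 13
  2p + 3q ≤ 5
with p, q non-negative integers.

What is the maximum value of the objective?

(p,q)=(1,1) is feasible, giving 13.
(p,q)=(2,0) is feasible, giving 12.
No feasible integer point exceeds 13.

13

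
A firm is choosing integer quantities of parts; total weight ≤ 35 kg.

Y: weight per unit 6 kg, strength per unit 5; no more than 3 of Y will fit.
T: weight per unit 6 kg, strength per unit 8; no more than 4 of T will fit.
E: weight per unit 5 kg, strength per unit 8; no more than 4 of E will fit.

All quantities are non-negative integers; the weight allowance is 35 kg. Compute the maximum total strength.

2×T and 4×E: weight 32 ≤ 35, strength 2·8 + 4·8 = 48.
3×T and 3×E: weight 33 ≤ 35, strength 3·8 + 3·8 = 48.
Best is 48.

48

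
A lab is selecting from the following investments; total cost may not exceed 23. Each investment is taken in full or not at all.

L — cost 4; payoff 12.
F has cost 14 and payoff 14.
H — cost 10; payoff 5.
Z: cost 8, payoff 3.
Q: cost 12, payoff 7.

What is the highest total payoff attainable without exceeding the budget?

Allowing fractional choices, the relaxed optimum would be about 28.9, but investments are indivisible.
L + Q: cost 4 + 12 = 16 ≤ 23, payoff 12 + 7 = 19.
L + F: cost 4 + 14 = 18 ≤ 23, payoff 12 + 14 = 26.
L + H + Z: cost 4 + 10 + 8 = 22 ≤ 23, payoff 12 + 5 + 3 = 20.
Best is L and F with total payoff 26.

26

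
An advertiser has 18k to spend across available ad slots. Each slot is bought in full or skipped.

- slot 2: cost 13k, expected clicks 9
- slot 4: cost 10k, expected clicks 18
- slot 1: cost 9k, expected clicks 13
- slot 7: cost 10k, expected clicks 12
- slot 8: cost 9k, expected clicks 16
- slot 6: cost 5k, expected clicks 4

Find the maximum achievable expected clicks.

This is an integer program with binary decision variables.
slot 8 + slot 6: cost 9 + 5 = 14 ≤ 18, expected clicks 16 + 4 = 20.
slot 4 + slot 6: cost 10 + 5 = 15 ≤ 18, expected clicks 18 + 4 = 22.
slot 1 + slot 8: cost 9 + 9 = 18 ≤ 18, expected clicks 13 + 16 = 29.
Best is slot 1 and slot 8 with total expected clicks 29.

29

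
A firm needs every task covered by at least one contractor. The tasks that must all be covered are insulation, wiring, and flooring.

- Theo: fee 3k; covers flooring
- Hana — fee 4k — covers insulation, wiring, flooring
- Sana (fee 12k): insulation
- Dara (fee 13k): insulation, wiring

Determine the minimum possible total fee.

4

Hana alone covers insulation, wiring, flooring — every task.
Total fee: 4.
No cover costs less than 4.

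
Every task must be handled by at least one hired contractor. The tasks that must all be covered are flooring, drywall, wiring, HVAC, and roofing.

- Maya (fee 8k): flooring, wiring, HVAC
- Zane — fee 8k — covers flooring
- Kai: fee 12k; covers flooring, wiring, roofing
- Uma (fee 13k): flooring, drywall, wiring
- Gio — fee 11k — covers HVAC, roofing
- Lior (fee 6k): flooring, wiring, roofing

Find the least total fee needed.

24

Choose Uma and Gio: together they cover flooring, drywall, wiring, HVAC, roofing — every task.
Total fee: 13 + 11 = 24.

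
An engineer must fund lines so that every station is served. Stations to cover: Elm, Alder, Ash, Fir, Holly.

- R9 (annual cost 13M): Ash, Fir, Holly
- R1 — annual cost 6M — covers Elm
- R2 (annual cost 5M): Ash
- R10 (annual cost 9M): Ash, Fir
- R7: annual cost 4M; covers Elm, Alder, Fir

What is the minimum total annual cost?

Choose R9 and R7: together they cover Elm, Alder, Ash, Fir, Holly — every station.
Total annual cost: 13 + 4 = 17.

17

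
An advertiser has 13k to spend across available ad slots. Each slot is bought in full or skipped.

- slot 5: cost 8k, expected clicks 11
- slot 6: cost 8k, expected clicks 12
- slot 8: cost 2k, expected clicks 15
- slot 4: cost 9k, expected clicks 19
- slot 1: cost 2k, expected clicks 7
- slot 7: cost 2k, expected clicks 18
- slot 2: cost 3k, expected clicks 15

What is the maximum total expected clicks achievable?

55

Take slot 8, slot 1, slot 7, and slot 2: cost 2 + 2 + 2 + 3 = 9 ≤ 13, expected clicks 15 + 7 + 18 + 15 = 55.
No other feasible combination does better.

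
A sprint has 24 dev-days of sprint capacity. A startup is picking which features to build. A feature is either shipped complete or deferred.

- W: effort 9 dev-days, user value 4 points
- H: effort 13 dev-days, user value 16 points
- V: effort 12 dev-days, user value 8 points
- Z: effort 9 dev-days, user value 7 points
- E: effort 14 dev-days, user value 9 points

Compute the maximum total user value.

23

This is an integer program with binary decision variables.
Allowing fractional choices, the relaxed optimum would be about 24.3, but features are indivisible.
H + Z: effort 13 + 9 = 22 ≤ 24, user value 16 + 7 = 23.
W + H: effort 9 + 13 = 22 ≤ 24, user value 4 + 16 = 20.
H: effort 13 ≤ 24, user value 16.
Best is H and Z with total user value 23.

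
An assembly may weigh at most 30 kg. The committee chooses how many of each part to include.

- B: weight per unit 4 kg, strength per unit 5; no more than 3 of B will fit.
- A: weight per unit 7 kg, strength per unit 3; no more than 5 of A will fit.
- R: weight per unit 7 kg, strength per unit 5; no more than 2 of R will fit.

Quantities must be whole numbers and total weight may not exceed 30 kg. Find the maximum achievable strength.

25

Take 3×B and 2×R: weight 26 ≤ 30, strength 3·5 + 2·5 = 25.
B has the best ratio (5/4) and is taken to its limit of 3; remaining capacity is filled optimally with the others.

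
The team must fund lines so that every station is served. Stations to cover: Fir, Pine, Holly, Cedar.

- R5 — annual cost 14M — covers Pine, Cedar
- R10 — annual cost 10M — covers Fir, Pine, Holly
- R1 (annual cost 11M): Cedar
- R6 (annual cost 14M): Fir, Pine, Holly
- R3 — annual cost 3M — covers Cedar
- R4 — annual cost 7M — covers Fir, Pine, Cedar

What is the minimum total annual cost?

13

Choose R10 and R3: together they cover Fir, Pine, Holly, Cedar — every station.
Total annual cost: 10 + 3 = 13.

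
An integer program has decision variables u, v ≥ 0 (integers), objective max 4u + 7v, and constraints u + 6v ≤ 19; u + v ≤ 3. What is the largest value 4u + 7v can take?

21

(u,v)=(0,3): 1·0+6·3=18≤19, 1·0+1·3=3≤3, objective 21.
(u,v)=(1,2): 1·1+6·2=13≤19, 1·1+1·2=3≤3, objective 18.
Maximum is 21 at (u,v)=(0,3).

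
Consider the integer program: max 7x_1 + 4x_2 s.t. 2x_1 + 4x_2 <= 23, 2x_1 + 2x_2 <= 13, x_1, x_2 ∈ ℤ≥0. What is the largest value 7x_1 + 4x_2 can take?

42

(x_1,x_2)=(6,0): 2·6+4·0=12≤23, 2·6+2·0=12≤13, objective 42.
(x_1,x_2)=(5,1): 2·5+4·1=14≤23, 2·5+2·1=12≤13, objective 39.
(x_1,x_2)=(5,0): 2·5+4·0=10≤23, 2·5+2·0=10≤13, objective 35.
The best lattice point is (6,0), giving 42.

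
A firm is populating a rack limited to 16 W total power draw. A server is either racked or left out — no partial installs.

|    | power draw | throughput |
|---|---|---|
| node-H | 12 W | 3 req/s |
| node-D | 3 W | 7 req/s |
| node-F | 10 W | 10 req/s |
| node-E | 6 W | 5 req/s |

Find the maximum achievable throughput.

This is a 0-1 knapsack instance.
Allowing fractional choices, the relaxed optimum would be about 19.5, but servers are indivisible.
node-D + node-F: power draw 3 + 10 = 13 ≤ 16, throughput 7 + 10 = 17.
node-F + node-E: power draw 10 + 6 = 16 ≤ 16, throughput 10 + 5 = 15.
Best is node-D and node-F with total throughput 17.

17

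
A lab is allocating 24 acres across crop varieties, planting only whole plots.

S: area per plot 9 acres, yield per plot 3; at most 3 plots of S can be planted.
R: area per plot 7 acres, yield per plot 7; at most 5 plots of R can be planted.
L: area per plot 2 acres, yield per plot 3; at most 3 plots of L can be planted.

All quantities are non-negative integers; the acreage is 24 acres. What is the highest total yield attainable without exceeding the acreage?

24

L has the best ratio (3/2); taking only L gives at most 3×3 = 9 (stopped by the supply cap of 3).
Mixing does better — 3×R and 1×L: area 23 ≤ 24, yield 3·7 + 1·3 = 24.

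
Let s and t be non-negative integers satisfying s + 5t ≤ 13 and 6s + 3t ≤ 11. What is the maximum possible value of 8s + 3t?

Relaxing integrality, the LP optimum is 14.67 at (s,t) = (1.83, 0), which is not an integer point.
(s,t)=(1,1): 1·1+5·1=6≤13, 6·1+3·1=9≤11, objective 11.
(s,t)=(1,0): 1·1+5·0=1≤13, 6·1+3·0=6≤11, objective 8.
(s,t)=(0,2): 1·0+5·2=10≤13, 6·0+3·2=6≤11, objective 6.
No feasible integer point exceeds 11.

11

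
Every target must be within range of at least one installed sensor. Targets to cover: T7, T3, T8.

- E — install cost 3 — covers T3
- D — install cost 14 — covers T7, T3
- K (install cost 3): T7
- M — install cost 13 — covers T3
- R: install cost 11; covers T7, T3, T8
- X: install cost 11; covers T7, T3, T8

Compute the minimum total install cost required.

11

The greedy cost-per-new-target heuristic would pick E, K, and R for 17, but a cheaper cover exists.
R alone covers T7, T3, T8 — every target.
Total install cost: 11.
No cover costs less than 11.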